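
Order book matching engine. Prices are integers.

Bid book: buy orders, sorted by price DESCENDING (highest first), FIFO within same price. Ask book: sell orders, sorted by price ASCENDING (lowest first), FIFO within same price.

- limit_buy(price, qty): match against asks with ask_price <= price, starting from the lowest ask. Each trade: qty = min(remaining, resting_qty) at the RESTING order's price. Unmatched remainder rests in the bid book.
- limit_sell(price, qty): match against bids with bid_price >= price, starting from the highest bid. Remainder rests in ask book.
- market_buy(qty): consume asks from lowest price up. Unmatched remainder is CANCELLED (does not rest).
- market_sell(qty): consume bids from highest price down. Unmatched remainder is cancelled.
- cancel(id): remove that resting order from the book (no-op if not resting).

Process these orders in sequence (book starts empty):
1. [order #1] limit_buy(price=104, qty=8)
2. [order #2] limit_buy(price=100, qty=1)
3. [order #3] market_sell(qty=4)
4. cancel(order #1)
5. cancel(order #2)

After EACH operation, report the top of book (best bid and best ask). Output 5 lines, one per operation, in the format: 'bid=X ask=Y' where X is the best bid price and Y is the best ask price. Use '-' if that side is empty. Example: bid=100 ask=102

Answer: bid=104 ask=-
bid=104 ask=-
bid=104 ask=-
bid=100 ask=-
bid=- ask=-

Derivation:
After op 1 [order #1] limit_buy(price=104, qty=8): fills=none; bids=[#1:8@104] asks=[-]
After op 2 [order #2] limit_buy(price=100, qty=1): fills=none; bids=[#1:8@104 #2:1@100] asks=[-]
After op 3 [order #3] market_sell(qty=4): fills=#1x#3:4@104; bids=[#1:4@104 #2:1@100] asks=[-]
After op 4 cancel(order #1): fills=none; bids=[#2:1@100] asks=[-]
After op 5 cancel(order #2): fills=none; bids=[-] asks=[-]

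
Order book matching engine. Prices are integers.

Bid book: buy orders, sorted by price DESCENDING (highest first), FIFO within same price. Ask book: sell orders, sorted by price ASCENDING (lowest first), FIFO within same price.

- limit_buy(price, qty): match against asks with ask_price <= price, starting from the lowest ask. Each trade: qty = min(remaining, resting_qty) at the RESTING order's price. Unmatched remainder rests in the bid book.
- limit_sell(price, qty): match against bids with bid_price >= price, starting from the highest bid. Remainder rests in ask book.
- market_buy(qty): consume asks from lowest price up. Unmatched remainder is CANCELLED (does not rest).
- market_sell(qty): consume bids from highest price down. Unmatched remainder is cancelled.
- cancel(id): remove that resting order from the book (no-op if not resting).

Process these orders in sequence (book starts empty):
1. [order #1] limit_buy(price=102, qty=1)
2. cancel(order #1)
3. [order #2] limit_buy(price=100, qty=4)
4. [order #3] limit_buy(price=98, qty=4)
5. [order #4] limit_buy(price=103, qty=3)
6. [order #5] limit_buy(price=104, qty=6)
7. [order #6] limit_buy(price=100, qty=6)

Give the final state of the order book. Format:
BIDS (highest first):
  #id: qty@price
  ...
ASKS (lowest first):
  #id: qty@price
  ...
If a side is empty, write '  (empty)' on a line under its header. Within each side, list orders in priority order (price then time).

Answer: BIDS (highest first):
  #5: 6@104
  #4: 3@103
  #2: 4@100
  #6: 6@100
  #3: 4@98
ASKS (lowest first):
  (empty)

Derivation:
After op 1 [order #1] limit_buy(price=102, qty=1): fills=none; bids=[#1:1@102] asks=[-]
After op 2 cancel(order #1): fills=none; bids=[-] asks=[-]
After op 3 [order #2] limit_buy(price=100, qty=4): fills=none; bids=[#2:4@100] asks=[-]
After op 4 [order #3] limit_buy(price=98, qty=4): fills=none; bids=[#2:4@100 #3:4@98] asks=[-]
After op 5 [order #4] limit_buy(price=103, qty=3): fills=none; bids=[#4:3@103 #2:4@100 #3:4@98] asks=[-]
After op 6 [order #5] limit_buy(price=104, qty=6): fills=none; bids=[#5:6@104 #4:3@103 #2:4@100 #3:4@98] asks=[-]
After op 7 [order #6] limit_buy(price=100, qty=6): fills=none; bids=[#5:6@104 #4:3@103 #2:4@100 #6:6@100 #3:4@98] asks=[-]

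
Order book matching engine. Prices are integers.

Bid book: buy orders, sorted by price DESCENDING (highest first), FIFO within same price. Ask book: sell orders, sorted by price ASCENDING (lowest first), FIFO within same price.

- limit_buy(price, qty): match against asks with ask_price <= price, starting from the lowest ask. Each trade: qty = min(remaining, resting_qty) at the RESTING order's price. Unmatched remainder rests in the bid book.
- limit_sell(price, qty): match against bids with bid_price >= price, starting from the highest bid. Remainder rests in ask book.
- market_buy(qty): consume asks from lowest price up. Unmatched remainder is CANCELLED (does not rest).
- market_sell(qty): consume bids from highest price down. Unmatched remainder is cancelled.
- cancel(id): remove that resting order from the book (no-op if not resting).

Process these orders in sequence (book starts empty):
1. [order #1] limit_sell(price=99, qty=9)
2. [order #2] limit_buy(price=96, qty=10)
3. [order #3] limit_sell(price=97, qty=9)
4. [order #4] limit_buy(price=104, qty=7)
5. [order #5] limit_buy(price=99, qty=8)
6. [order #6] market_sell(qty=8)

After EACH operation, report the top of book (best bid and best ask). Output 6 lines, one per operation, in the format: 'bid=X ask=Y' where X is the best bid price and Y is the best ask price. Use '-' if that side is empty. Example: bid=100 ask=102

After op 1 [order #1] limit_sell(price=99, qty=9): fills=none; bids=[-] asks=[#1:9@99]
After op 2 [order #2] limit_buy(price=96, qty=10): fills=none; bids=[#2:10@96] asks=[#1:9@99]
After op 3 [order #3] limit_sell(price=97, qty=9): fills=none; bids=[#2:10@96] asks=[#3:9@97 #1:9@99]
After op 4 [order #4] limit_buy(price=104, qty=7): fills=#4x#3:7@97; bids=[#2:10@96] asks=[#3:2@97 #1:9@99]
After op 5 [order #5] limit_buy(price=99, qty=8): fills=#5x#3:2@97 #5x#1:6@99; bids=[#2:10@96] asks=[#1:3@99]
After op 6 [order #6] market_sell(qty=8): fills=#2x#6:8@96; bids=[#2:2@96] asks=[#1:3@99]

Answer: bid=- ask=99
bid=96 ask=99
bid=96 ask=97
bid=96 ask=97
bid=96 ask=99
bid=96 ask=99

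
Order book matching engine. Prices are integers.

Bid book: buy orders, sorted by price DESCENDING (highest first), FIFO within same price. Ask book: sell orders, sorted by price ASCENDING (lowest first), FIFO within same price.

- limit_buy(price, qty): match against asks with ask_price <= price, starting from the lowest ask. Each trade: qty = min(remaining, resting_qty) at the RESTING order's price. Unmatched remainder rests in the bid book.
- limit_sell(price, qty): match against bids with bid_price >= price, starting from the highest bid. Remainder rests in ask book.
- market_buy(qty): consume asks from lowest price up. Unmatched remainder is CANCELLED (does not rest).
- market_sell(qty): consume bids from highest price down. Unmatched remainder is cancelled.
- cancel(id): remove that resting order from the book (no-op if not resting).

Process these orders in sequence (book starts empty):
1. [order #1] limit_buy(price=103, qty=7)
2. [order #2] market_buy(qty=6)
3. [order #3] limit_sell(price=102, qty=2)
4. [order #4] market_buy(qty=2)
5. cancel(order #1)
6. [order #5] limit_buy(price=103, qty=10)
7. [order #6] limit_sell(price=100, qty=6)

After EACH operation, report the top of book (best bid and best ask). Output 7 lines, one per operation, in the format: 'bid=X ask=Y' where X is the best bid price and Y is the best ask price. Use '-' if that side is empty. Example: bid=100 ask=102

Answer: bid=103 ask=-
bid=103 ask=-
bid=103 ask=-
bid=103 ask=-
bid=- ask=-
bid=103 ask=-
bid=103 ask=-

Derivation:
After op 1 [order #1] limit_buy(price=103, qty=7): fills=none; bids=[#1:7@103] asks=[-]
After op 2 [order #2] market_buy(qty=6): fills=none; bids=[#1:7@103] asks=[-]
After op 3 [order #3] limit_sell(price=102, qty=2): fills=#1x#3:2@103; bids=[#1:5@103] asks=[-]
After op 4 [order #4] market_buy(qty=2): fills=none; bids=[#1:5@103] asks=[-]
After op 5 cancel(order #1): fills=none; bids=[-] asks=[-]
After op 6 [order #5] limit_buy(price=103, qty=10): fills=none; bids=[#5:10@103] asks=[-]
After op 7 [order #6] limit_sell(price=100, qty=6): fills=#5x#6:6@103; bids=[#5:4@103] asks=[-]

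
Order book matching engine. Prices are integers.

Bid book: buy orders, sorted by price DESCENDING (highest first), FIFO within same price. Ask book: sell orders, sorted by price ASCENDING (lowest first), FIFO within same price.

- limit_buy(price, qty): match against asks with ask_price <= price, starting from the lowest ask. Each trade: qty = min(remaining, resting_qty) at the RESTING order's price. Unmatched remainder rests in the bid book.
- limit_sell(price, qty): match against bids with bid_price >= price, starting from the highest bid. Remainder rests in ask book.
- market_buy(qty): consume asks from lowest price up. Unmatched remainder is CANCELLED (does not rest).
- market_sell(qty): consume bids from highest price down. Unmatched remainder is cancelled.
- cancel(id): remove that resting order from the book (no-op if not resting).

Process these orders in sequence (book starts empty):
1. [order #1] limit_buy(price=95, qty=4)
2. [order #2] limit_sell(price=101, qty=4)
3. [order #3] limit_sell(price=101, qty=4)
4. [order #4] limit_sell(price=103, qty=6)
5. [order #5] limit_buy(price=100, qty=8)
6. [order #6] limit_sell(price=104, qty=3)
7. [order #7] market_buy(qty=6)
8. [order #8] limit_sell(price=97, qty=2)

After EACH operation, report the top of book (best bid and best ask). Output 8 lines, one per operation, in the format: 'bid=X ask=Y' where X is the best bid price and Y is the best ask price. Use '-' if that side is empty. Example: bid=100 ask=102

After op 1 [order #1] limit_buy(price=95, qty=4): fills=none; bids=[#1:4@95] asks=[-]
After op 2 [order #2] limit_sell(price=101, qty=4): fills=none; bids=[#1:4@95] asks=[#2:4@101]
After op 3 [order #3] limit_sell(price=101, qty=4): fills=none; bids=[#1:4@95] asks=[#2:4@101 #3:4@101]
After op 4 [order #4] limit_sell(price=103, qty=6): fills=none; bids=[#1:4@95] asks=[#2:4@101 #3:4@101 #4:6@103]
After op 5 [order #5] limit_buy(price=100, qty=8): fills=none; bids=[#5:8@100 #1:4@95] asks=[#2:4@101 #3:4@101 #4:6@103]
After op 6 [order #6] limit_sell(price=104, qty=3): fills=none; bids=[#5:8@100 #1:4@95] asks=[#2:4@101 #3:4@101 #4:6@103 #6:3@104]
After op 7 [order #7] market_buy(qty=6): fills=#7x#2:4@101 #7x#3:2@101; bids=[#5:8@100 #1:4@95] asks=[#3:2@101 #4:6@103 #6:3@104]
After op 8 [order #8] limit_sell(price=97, qty=2): fills=#5x#8:2@100; bids=[#5:6@100 #1:4@95] asks=[#3:2@101 #4:6@103 #6:3@104]

Answer: bid=95 ask=-
bid=95 ask=101
bid=95 ask=101
bid=95 ask=101
bid=100 ask=101
bid=100 ask=101
bid=100 ask=101
bid=100 ask=101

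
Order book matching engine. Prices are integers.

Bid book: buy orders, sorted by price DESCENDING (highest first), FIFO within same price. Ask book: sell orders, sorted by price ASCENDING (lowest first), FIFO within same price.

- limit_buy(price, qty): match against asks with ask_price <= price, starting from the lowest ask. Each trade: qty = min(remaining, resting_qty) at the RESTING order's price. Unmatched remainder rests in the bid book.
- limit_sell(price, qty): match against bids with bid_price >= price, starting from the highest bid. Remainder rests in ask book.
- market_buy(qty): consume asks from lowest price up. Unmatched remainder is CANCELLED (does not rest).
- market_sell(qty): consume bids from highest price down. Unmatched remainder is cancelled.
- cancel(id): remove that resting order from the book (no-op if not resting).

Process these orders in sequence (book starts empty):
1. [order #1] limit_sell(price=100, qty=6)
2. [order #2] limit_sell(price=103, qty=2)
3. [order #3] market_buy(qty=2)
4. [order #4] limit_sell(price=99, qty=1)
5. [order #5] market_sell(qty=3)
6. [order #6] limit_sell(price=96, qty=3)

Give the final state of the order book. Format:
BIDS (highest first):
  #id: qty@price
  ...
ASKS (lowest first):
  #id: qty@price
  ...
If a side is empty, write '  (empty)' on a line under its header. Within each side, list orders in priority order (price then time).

After op 1 [order #1] limit_sell(price=100, qty=6): fills=none; bids=[-] asks=[#1:6@100]
After op 2 [order #2] limit_sell(price=103, qty=2): fills=none; bids=[-] asks=[#1:6@100 #2:2@103]
After op 3 [order #3] market_buy(qty=2): fills=#3x#1:2@100; bids=[-] asks=[#1:4@100 #2:2@103]
After op 4 [order #4] limit_sell(price=99, qty=1): fills=none; bids=[-] asks=[#4:1@99 #1:4@100 #2:2@103]
After op 5 [order #5] market_sell(qty=3): fills=none; bids=[-] asks=[#4:1@99 #1:4@100 #2:2@103]
After op 6 [order #6] limit_sell(price=96, qty=3): fills=none; bids=[-] asks=[#6:3@96 #4:1@99 #1:4@100 #2:2@103]

Answer: BIDS (highest first):
  (empty)
ASKS (lowest first):
  #6: 3@96
  #4: 1@99
  #1: 4@100
  #2: 2@103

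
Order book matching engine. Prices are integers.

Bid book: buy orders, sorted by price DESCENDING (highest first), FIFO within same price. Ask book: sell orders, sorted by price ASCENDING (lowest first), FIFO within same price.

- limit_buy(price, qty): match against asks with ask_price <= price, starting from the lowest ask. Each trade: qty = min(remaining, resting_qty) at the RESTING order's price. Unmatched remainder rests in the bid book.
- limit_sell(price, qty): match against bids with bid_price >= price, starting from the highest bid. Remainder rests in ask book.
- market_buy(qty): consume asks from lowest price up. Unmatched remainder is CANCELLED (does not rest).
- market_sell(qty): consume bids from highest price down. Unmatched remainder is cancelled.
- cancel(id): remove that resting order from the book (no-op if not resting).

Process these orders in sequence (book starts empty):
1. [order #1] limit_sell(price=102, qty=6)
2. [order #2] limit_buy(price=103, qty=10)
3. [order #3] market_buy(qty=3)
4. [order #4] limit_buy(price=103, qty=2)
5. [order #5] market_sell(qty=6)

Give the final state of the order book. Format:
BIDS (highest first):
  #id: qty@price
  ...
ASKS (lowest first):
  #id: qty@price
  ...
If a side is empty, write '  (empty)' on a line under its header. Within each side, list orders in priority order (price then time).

After op 1 [order #1] limit_sell(price=102, qty=6): fills=none; bids=[-] asks=[#1:6@102]
After op 2 [order #2] limit_buy(price=103, qty=10): fills=#2x#1:6@102; bids=[#2:4@103] asks=[-]
After op 3 [order #3] market_buy(qty=3): fills=none; bids=[#2:4@103] asks=[-]
After op 4 [order #4] limit_buy(price=103, qty=2): fills=none; bids=[#2:4@103 #4:2@103] asks=[-]
After op 5 [order #5] market_sell(qty=6): fills=#2x#5:4@103 #4x#5:2@103; bids=[-] asks=[-]

Answer: BIDS (highest first):
  (empty)
ASKS (lowest first):
  (empty)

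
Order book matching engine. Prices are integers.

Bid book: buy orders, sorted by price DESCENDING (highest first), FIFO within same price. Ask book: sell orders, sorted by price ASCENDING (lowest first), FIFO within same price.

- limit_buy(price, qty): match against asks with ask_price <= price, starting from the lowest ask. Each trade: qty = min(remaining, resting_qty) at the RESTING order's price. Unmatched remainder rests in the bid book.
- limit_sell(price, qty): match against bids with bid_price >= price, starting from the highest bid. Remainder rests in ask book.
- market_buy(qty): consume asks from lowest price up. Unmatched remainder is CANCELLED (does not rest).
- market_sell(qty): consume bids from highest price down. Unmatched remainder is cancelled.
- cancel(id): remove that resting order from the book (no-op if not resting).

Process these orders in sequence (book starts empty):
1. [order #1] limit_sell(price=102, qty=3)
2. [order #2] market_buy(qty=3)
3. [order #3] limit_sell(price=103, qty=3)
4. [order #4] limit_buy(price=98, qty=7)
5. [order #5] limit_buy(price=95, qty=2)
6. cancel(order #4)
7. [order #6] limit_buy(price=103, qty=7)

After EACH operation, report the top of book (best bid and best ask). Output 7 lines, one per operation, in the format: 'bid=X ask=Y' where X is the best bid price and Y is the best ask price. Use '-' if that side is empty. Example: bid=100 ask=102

Answer: bid=- ask=102
bid=- ask=-
bid=- ask=103
bid=98 ask=103
bid=98 ask=103
bid=95 ask=103
bid=103 ask=-

Derivation:
After op 1 [order #1] limit_sell(price=102, qty=3): fills=none; bids=[-] asks=[#1:3@102]
After op 2 [order #2] market_buy(qty=3): fills=#2x#1:3@102; bids=[-] asks=[-]
After op 3 [order #3] limit_sell(price=103, qty=3): fills=none; bids=[-] asks=[#3:3@103]
After op 4 [order #4] limit_buy(price=98, qty=7): fills=none; bids=[#4:7@98] asks=[#3:3@103]
After op 5 [order #5] limit_buy(price=95, qty=2): fills=none; bids=[#4:7@98 #5:2@95] asks=[#3:3@103]
After op 6 cancel(order #4): fills=none; bids=[#5:2@95] asks=[#3:3@103]
After op 7 [order #6] limit_buy(price=103, qty=7): fills=#6x#3:3@103; bids=[#6:4@103 #5:2@95] asks=[-]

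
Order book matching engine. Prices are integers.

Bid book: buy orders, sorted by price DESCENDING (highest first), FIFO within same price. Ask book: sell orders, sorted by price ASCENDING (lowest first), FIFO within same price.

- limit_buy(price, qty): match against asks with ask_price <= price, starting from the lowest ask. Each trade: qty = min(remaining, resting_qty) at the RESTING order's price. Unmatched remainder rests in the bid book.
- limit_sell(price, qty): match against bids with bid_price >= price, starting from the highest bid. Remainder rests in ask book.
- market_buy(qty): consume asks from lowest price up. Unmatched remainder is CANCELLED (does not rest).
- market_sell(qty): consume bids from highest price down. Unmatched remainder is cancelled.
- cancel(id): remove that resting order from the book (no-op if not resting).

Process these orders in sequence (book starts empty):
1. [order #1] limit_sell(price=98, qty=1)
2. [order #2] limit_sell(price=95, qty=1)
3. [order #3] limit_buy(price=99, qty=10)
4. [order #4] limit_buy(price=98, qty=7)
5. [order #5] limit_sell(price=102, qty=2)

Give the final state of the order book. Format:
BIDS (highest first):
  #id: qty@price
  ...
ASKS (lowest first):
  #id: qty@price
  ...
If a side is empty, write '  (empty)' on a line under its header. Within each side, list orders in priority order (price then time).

Answer: BIDS (highest first):
  #3: 8@99
  #4: 7@98
ASKS (lowest first):
  #5: 2@102

Derivation:
After op 1 [order #1] limit_sell(price=98, qty=1): fills=none; bids=[-] asks=[#1:1@98]
After op 2 [order #2] limit_sell(price=95, qty=1): fills=none; bids=[-] asks=[#2:1@95 #1:1@98]
After op 3 [order #3] limit_buy(price=99, qty=10): fills=#3x#2:1@95 #3x#1:1@98; bids=[#3:8@99] asks=[-]
After op 4 [order #4] limit_buy(price=98, qty=7): fills=none; bids=[#3:8@99 #4:7@98] asks=[-]
After op 5 [order #5] limit_sell(price=102, qty=2): fills=none; bids=[#3:8@99 #4:7@98] asks=[#5:2@102]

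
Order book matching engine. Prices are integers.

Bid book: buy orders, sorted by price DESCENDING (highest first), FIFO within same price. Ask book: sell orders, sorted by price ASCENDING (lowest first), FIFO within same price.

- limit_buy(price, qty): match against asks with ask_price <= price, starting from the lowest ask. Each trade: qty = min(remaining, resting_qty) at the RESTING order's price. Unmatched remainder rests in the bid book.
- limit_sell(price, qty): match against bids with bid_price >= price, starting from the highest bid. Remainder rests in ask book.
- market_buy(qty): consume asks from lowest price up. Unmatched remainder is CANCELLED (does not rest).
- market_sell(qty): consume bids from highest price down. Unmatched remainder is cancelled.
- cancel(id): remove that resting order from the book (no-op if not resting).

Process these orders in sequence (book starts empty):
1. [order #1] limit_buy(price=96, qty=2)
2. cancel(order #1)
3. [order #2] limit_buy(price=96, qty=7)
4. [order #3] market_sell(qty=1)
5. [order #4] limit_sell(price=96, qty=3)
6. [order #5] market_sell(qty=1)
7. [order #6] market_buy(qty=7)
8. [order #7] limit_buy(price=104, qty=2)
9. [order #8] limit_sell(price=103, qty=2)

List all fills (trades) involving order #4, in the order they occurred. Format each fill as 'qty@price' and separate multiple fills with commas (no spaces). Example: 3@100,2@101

Answer: 3@96

Derivation:
After op 1 [order #1] limit_buy(price=96, qty=2): fills=none; bids=[#1:2@96] asks=[-]
After op 2 cancel(order #1): fills=none; bids=[-] asks=[-]
After op 3 [order #2] limit_buy(price=96, qty=7): fills=none; bids=[#2:7@96] asks=[-]
After op 4 [order #3] market_sell(qty=1): fills=#2x#3:1@96; bids=[#2:6@96] asks=[-]
After op 5 [order #4] limit_sell(price=96, qty=3): fills=#2x#4:3@96; bids=[#2:3@96] asks=[-]
After op 6 [order #5] market_sell(qty=1): fills=#2x#5:1@96; bids=[#2:2@96] asks=[-]
After op 7 [order #6] market_buy(qty=7): fills=none; bids=[#2:2@96] asks=[-]
After op 8 [order #7] limit_buy(price=104, qty=2): fills=none; bids=[#7:2@104 #2:2@96] asks=[-]
After op 9 [order #8] limit_sell(price=103, qty=2): fills=#7x#8:2@104; bids=[#2:2@96] asks=[-]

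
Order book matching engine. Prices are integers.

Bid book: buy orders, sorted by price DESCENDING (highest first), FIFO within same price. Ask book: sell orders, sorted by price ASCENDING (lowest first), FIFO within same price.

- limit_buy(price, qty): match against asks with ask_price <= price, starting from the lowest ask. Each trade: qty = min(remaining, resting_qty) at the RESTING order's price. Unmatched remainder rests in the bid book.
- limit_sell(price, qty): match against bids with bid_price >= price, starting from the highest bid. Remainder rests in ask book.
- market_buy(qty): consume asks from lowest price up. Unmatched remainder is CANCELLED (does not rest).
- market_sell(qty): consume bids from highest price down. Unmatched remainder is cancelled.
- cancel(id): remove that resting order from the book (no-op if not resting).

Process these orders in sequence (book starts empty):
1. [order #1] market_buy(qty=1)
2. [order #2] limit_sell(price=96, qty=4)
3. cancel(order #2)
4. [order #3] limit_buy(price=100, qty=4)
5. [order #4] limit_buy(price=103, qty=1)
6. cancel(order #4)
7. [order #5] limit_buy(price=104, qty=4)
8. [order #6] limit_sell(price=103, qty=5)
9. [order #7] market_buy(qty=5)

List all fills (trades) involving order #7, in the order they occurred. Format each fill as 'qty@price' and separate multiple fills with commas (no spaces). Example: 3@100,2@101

Answer: 1@103

Derivation:
After op 1 [order #1] market_buy(qty=1): fills=none; bids=[-] asks=[-]
After op 2 [order #2] limit_sell(price=96, qty=4): fills=none; bids=[-] asks=[#2:4@96]
After op 3 cancel(order #2): fills=none; bids=[-] asks=[-]
After op 4 [order #3] limit_buy(price=100, qty=4): fills=none; bids=[#3:4@100] asks=[-]
After op 5 [order #4] limit_buy(price=103, qty=1): fills=none; bids=[#4:1@103 #3:4@100] asks=[-]
After op 6 cancel(order #4): fills=none; bids=[#3:4@100] asks=[-]
After op 7 [order #5] limit_buy(price=104, qty=4): fills=none; bids=[#5:4@104 #3:4@100] asks=[-]
After op 8 [order #6] limit_sell(price=103, qty=5): fills=#5x#6:4@104; bids=[#3:4@100] asks=[#6:1@103]
After op 9 [order #7] market_buy(qty=5): fills=#7x#6:1@103; bids=[#3:4@100] asks=[-]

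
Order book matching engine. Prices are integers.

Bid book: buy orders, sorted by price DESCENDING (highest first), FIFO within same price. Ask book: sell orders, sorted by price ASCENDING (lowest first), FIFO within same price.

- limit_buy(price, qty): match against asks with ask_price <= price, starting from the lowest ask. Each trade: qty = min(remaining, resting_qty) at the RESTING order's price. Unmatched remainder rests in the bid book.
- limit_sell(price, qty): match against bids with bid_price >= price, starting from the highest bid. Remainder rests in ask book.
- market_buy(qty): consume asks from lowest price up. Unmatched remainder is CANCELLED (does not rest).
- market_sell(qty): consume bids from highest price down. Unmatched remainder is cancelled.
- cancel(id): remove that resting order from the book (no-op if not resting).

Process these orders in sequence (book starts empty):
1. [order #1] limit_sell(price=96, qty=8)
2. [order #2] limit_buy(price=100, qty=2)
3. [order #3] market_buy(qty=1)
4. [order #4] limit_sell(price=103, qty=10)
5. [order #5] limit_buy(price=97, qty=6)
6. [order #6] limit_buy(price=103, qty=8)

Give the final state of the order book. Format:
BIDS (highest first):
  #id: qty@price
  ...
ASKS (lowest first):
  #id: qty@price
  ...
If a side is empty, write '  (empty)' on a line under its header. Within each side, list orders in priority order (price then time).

After op 1 [order #1] limit_sell(price=96, qty=8): fills=none; bids=[-] asks=[#1:8@96]
After op 2 [order #2] limit_buy(price=100, qty=2): fills=#2x#1:2@96; bids=[-] asks=[#1:6@96]
After op 3 [order #3] market_buy(qty=1): fills=#3x#1:1@96; bids=[-] asks=[#1:5@96]
After op 4 [order #4] limit_sell(price=103, qty=10): fills=none; bids=[-] asks=[#1:5@96 #4:10@103]
After op 5 [order #5] limit_buy(price=97, qty=6): fills=#5x#1:5@96; bids=[#5:1@97] asks=[#4:10@103]
After op 6 [order #6] limit_buy(price=103, qty=8): fills=#6x#4:8@103; bids=[#5:1@97] asks=[#4:2@103]

Answer: BIDS (highest first):
  #5: 1@97
ASKS (lowest first):
  #4: 2@103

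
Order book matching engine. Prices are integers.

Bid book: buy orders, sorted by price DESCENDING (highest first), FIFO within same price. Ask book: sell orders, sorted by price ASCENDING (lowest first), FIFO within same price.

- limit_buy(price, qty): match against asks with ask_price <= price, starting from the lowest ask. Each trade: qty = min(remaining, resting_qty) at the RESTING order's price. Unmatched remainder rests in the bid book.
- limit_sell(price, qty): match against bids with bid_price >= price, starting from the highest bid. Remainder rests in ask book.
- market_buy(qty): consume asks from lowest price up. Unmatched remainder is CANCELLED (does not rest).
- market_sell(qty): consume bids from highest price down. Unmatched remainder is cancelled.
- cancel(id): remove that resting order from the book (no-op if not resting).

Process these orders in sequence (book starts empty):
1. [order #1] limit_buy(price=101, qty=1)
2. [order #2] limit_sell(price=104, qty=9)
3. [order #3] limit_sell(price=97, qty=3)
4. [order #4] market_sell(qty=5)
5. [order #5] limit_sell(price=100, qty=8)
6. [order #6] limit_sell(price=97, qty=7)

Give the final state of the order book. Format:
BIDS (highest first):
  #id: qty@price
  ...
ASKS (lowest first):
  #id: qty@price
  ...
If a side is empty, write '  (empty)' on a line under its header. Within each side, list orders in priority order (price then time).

After op 1 [order #1] limit_buy(price=101, qty=1): fills=none; bids=[#1:1@101] asks=[-]
After op 2 [order #2] limit_sell(price=104, qty=9): fills=none; bids=[#1:1@101] asks=[#2:9@104]
After op 3 [order #3] limit_sell(price=97, qty=3): fills=#1x#3:1@101; bids=[-] asks=[#3:2@97 #2:9@104]
After op 4 [order #4] market_sell(qty=5): fills=none; bids=[-] asks=[#3:2@97 #2:9@104]
After op 5 [order #5] limit_sell(price=100, qty=8): fills=none; bids=[-] asks=[#3:2@97 #5:8@100 #2:9@104]
After op 6 [order #6] limit_sell(price=97, qty=7): fills=none; bids=[-] asks=[#3:2@97 #6:7@97 #5:8@100 #2:9@104]

Answer: BIDS (highest first):
  (empty)
ASKS (lowest first):
  #3: 2@97
  #6: 7@97
  #5: 8@100
  #2: 9@104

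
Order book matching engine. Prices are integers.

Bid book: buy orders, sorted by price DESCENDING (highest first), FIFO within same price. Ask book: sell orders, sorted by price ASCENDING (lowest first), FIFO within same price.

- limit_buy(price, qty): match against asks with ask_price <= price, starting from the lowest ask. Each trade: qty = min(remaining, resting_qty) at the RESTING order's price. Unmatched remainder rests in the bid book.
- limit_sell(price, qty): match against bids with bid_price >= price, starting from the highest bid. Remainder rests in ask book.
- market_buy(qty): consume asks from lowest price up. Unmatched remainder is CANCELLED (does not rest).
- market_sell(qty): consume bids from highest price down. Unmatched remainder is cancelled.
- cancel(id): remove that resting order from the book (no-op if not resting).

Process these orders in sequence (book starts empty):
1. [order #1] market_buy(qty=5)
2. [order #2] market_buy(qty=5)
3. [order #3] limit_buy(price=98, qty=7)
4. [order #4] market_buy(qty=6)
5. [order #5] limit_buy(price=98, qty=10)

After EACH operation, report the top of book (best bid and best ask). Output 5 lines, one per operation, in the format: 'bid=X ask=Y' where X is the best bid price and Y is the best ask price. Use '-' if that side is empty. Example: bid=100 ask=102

After op 1 [order #1] market_buy(qty=5): fills=none; bids=[-] asks=[-]
After op 2 [order #2] market_buy(qty=5): fills=none; bids=[-] asks=[-]
After op 3 [order #3] limit_buy(price=98, qty=7): fills=none; bids=[#3:7@98] asks=[-]
After op 4 [order #4] market_buy(qty=6): fills=none; bids=[#3:7@98] asks=[-]
After op 5 [order #5] limit_buy(price=98, qty=10): fills=none; bids=[#3:7@98 #5:10@98] asks=[-]

Answer: bid=- ask=-
bid=- ask=-
bid=98 ask=-
bid=98 ask=-
bid=98 ask=-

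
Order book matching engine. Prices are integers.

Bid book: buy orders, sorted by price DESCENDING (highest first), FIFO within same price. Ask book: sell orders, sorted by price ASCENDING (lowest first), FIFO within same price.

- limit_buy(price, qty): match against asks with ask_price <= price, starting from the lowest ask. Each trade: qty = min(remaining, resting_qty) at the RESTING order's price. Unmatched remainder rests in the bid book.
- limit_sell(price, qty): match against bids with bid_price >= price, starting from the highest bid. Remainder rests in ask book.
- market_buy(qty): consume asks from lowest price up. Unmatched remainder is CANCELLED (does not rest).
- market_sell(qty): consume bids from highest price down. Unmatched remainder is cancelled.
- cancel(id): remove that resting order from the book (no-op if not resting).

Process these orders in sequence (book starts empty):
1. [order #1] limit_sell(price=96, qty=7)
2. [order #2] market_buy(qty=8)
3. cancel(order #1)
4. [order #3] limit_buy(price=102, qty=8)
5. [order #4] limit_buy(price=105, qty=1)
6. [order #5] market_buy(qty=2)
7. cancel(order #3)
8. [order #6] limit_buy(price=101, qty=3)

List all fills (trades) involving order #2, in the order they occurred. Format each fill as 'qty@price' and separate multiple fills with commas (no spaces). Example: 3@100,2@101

Answer: 7@96

Derivation:
After op 1 [order #1] limit_sell(price=96, qty=7): fills=none; bids=[-] asks=[#1:7@96]
After op 2 [order #2] market_buy(qty=8): fills=#2x#1:7@96; bids=[-] asks=[-]
After op 3 cancel(order #1): fills=none; bids=[-] asks=[-]
After op 4 [order #3] limit_buy(price=102, qty=8): fills=none; bids=[#3:8@102] asks=[-]
After op 5 [order #4] limit_buy(price=105, qty=1): fills=none; bids=[#4:1@105 #3:8@102] asks=[-]
After op 6 [order #5] market_buy(qty=2): fills=none; bids=[#4:1@105 #3:8@102] asks=[-]
After op 7 cancel(order #3): fills=none; bids=[#4:1@105] asks=[-]
After op 8 [order #6] limit_buy(price=101, qty=3): fills=none; bids=[#4:1@105 #6:3@101] asks=[-]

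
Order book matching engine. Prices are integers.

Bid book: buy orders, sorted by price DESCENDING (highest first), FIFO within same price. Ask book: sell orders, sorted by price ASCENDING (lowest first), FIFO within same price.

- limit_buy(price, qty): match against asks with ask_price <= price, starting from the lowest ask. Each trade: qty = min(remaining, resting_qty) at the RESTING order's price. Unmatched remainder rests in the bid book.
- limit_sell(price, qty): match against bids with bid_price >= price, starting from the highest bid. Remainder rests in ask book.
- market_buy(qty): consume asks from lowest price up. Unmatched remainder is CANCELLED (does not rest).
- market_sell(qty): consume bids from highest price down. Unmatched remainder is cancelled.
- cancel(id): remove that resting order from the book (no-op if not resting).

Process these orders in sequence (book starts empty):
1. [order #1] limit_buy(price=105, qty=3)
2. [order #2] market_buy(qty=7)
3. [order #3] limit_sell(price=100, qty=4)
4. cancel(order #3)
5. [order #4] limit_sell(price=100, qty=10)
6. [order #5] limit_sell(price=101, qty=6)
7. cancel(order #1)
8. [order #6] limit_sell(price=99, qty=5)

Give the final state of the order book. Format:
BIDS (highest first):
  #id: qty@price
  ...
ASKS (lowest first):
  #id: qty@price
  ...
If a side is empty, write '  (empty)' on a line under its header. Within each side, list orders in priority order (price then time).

Answer: BIDS (highest first):
  (empty)
ASKS (lowest first):
  #6: 5@99
  #4: 10@100
  #5: 6@101

Derivation:
After op 1 [order #1] limit_buy(price=105, qty=3): fills=none; bids=[#1:3@105] asks=[-]
After op 2 [order #2] market_buy(qty=7): fills=none; bids=[#1:3@105] asks=[-]
After op 3 [order #3] limit_sell(price=100, qty=4): fills=#1x#3:3@105; bids=[-] asks=[#3:1@100]
After op 4 cancel(order #3): fills=none; bids=[-] asks=[-]
After op 5 [order #4] limit_sell(price=100, qty=10): fills=none; bids=[-] asks=[#4:10@100]
After op 6 [order #5] limit_sell(price=101, qty=6): fills=none; bids=[-] asks=[#4:10@100 #5:6@101]
After op 7 cancel(order #1): fills=none; bids=[-] asks=[#4:10@100 #5:6@101]
After op 8 [order #6] limit_sell(price=99, qty=5): fills=none; bids=[-] asks=[#6:5@99 #4:10@100 #5:6@101]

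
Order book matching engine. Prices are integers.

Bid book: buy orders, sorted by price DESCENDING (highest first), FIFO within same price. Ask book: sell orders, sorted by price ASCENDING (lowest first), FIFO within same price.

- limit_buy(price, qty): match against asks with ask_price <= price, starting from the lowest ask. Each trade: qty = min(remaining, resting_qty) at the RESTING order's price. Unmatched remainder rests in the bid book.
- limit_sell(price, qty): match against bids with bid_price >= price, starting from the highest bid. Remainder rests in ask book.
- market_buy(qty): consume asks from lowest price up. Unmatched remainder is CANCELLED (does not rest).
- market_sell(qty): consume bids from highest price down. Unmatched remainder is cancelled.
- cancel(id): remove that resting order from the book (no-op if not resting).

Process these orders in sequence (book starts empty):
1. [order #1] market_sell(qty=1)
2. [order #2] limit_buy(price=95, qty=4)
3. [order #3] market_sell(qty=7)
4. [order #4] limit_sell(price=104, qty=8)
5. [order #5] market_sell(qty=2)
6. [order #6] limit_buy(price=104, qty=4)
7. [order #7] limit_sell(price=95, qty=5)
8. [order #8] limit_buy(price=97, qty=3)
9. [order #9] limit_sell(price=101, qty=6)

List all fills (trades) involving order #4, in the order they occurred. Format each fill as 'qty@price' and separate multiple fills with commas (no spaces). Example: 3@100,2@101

Answer: 4@104

Derivation:
After op 1 [order #1] market_sell(qty=1): fills=none; bids=[-] asks=[-]
After op 2 [order #2] limit_buy(price=95, qty=4): fills=none; bids=[#2:4@95] asks=[-]
After op 3 [order #3] market_sell(qty=7): fills=#2x#3:4@95; bids=[-] asks=[-]
After op 4 [order #4] limit_sell(price=104, qty=8): fills=none; bids=[-] asks=[#4:8@104]
After op 5 [order #5] market_sell(qty=2): fills=none; bids=[-] asks=[#4:8@104]
After op 6 [order #6] limit_buy(price=104, qty=4): fills=#6x#4:4@104; bids=[-] asks=[#4:4@104]
After op 7 [order #7] limit_sell(price=95, qty=5): fills=none; bids=[-] asks=[#7:5@95 #4:4@104]
After op 8 [order #8] limit_buy(price=97, qty=3): fills=#8x#7:3@95; bids=[-] asks=[#7:2@95 #4:4@104]
After op 9 [order #9] limit_sell(price=101, qty=6): fills=none; bids=[-] asks=[#7:2@95 #9:6@101 #4:4@104]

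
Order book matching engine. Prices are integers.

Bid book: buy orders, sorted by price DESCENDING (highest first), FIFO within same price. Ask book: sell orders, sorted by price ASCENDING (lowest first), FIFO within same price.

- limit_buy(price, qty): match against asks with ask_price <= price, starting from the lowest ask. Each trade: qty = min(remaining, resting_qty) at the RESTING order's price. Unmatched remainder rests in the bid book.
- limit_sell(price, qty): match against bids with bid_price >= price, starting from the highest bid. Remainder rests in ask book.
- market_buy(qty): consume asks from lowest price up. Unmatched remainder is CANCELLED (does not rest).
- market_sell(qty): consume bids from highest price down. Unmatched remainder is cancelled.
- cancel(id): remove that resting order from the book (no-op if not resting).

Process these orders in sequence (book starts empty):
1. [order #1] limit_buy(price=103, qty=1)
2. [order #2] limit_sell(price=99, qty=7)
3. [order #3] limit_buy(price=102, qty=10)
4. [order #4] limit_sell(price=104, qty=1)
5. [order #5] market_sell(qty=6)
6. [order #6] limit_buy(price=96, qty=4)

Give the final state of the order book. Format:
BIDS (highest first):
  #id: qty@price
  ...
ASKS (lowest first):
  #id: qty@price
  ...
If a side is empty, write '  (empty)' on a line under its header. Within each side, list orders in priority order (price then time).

Answer: BIDS (highest first):
  #6: 4@96
ASKS (lowest first):
  #4: 1@104

Derivation:
After op 1 [order #1] limit_buy(price=103, qty=1): fills=none; bids=[#1:1@103] asks=[-]
After op 2 [order #2] limit_sell(price=99, qty=7): fills=#1x#2:1@103; bids=[-] asks=[#2:6@99]
After op 3 [order #3] limit_buy(price=102, qty=10): fills=#3x#2:6@99; bids=[#3:4@102] asks=[-]
After op 4 [order #4] limit_sell(price=104, qty=1): fills=none; bids=[#3:4@102] asks=[#4:1@104]
After op 5 [order #5] market_sell(qty=6): fills=#3x#5:4@102; bids=[-] asks=[#4:1@104]
After op 6 [order #6] limit_buy(price=96, qty=4): fills=none; bids=[#6:4@96] asks=[#4:1@104]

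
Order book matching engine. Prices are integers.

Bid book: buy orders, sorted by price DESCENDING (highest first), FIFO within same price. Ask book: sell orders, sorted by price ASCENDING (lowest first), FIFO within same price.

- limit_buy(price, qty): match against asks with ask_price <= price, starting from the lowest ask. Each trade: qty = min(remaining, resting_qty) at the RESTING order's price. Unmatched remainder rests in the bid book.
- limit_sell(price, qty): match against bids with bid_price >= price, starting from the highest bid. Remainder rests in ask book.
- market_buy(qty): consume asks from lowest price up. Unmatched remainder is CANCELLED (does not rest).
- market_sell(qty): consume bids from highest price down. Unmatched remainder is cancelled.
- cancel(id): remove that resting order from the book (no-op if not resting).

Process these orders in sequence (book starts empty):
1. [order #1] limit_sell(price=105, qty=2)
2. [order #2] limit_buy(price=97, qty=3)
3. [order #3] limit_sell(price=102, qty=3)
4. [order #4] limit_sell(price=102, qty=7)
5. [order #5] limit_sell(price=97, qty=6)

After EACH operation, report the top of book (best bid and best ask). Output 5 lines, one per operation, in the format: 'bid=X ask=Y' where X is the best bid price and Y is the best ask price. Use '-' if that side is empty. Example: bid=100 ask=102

After op 1 [order #1] limit_sell(price=105, qty=2): fills=none; bids=[-] asks=[#1:2@105]
After op 2 [order #2] limit_buy(price=97, qty=3): fills=none; bids=[#2:3@97] asks=[#1:2@105]
After op 3 [order #3] limit_sell(price=102, qty=3): fills=none; bids=[#2:3@97] asks=[#3:3@102 #1:2@105]
After op 4 [order #4] limit_sell(price=102, qty=7): fills=none; bids=[#2:3@97] asks=[#3:3@102 #4:7@102 #1:2@105]
After op 5 [order #5] limit_sell(price=97, qty=6): fills=#2x#5:3@97; bids=[-] asks=[#5:3@97 #3:3@102 #4:7@102 #1:2@105]

Answer: bid=- ask=105
bid=97 ask=105
bid=97 ask=102
bid=97 ask=102
bid=- ask=97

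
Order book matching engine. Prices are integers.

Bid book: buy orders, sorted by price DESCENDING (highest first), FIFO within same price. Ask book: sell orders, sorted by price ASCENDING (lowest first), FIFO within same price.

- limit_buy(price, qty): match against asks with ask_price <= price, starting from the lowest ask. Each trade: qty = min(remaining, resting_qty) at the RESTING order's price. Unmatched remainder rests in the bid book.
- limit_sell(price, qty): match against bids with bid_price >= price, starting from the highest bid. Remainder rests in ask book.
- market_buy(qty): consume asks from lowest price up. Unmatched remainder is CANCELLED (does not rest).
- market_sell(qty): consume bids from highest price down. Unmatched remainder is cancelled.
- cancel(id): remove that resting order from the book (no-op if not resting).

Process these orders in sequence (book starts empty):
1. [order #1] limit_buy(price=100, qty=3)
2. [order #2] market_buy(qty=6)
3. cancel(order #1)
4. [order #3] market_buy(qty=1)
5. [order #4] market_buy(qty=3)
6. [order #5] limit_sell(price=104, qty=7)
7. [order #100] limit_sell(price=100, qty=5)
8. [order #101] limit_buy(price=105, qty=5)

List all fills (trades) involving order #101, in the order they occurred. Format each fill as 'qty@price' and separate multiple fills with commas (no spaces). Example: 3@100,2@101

After op 1 [order #1] limit_buy(price=100, qty=3): fills=none; bids=[#1:3@100] asks=[-]
After op 2 [order #2] market_buy(qty=6): fills=none; bids=[#1:3@100] asks=[-]
After op 3 cancel(order #1): fills=none; bids=[-] asks=[-]
After op 4 [order #3] market_buy(qty=1): fills=none; bids=[-] asks=[-]
After op 5 [order #4] market_buy(qty=3): fills=none; bids=[-] asks=[-]
After op 6 [order #5] limit_sell(price=104, qty=7): fills=none; bids=[-] asks=[#5:7@104]
After op 7 [order #100] limit_sell(price=100, qty=5): fills=none; bids=[-] asks=[#100:5@100 #5:7@104]
After op 8 [order #101] limit_buy(price=105, qty=5): fills=#101x#100:5@100; bids=[-] asks=[#5:7@104]

Answer: 5@100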